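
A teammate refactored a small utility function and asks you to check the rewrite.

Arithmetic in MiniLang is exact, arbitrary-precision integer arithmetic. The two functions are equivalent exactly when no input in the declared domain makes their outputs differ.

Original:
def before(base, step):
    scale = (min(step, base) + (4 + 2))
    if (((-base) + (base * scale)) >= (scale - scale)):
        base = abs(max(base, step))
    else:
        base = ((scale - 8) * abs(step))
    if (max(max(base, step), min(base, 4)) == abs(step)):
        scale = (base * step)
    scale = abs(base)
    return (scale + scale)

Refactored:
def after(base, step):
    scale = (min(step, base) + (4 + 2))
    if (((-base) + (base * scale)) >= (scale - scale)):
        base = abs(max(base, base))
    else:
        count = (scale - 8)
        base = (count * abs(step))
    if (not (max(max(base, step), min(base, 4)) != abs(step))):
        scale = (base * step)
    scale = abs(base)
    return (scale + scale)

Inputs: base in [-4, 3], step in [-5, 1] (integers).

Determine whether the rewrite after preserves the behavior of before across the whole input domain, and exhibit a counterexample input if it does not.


The rewrite breaks on base=0, step=1, where the results are 2 and 0.
before: scale := 6 | (((-base) + (base * scale)) >= (scale - scale)): true | base := 1 | (max(max(base, step), min(base, 4)) == abs(step)): true | scale := 1 | scale := 1 | result 2
after: scale := 6 | (((-base) + (base * scale)) >= (scale - scale)): true | base := 0 | (not (max(max(base, step), min(base, 4)) != abs(step))): true | scale := 0 | scale := 0 | result 0
verdict: not equivalent; witness: base=0, step=1


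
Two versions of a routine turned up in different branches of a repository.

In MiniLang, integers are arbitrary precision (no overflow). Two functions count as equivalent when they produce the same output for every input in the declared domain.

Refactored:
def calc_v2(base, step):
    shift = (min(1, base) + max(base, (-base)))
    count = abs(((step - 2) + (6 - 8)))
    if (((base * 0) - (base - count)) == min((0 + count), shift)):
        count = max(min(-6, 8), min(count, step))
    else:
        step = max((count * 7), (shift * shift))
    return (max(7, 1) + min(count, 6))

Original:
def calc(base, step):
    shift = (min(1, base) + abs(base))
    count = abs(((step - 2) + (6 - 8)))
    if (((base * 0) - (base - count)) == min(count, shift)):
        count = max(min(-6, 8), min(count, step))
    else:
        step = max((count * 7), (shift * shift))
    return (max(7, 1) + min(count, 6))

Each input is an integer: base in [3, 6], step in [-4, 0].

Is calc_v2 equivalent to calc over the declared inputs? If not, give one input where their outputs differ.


Side by side, the visible changes include: arithmetic usage differs; and constant usage differs; and min/max/abs usage differs.
Tracing base=3, step=-1: calc: shift becomes 4; next count becomes 5; next (((base * 0) - (base - count)) == min(count, shift)) evaluates to false; next step becomes 35; next final value 12 | calc_v2: shift becomes 4; next count becomes 5; next (((base * 0) - (base - count)) == min((0 + count), shift)) evaluates to false; next step becomes 35; next final value 12 — matching result 12.
Sweeping the whole domain (20 inputs) finds no disagreement.
verdict: equivalent


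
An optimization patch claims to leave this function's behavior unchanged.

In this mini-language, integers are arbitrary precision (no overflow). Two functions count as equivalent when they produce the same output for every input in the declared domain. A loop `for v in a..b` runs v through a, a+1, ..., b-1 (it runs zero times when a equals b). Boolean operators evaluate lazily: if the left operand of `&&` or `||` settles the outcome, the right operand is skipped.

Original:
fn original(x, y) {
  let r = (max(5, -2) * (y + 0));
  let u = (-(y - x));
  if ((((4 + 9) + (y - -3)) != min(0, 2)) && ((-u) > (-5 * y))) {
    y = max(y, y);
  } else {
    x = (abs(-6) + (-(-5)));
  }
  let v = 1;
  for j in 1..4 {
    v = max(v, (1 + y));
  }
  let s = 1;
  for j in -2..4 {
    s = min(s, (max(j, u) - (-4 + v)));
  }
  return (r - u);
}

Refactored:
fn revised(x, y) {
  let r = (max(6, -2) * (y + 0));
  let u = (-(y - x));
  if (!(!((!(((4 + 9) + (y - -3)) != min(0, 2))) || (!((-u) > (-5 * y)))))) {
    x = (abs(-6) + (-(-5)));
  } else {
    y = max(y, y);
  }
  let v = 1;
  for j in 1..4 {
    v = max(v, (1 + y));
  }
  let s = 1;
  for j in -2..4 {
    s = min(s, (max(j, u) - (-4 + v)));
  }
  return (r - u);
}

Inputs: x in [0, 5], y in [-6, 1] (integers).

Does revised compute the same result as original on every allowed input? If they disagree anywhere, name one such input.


Try x=0, y=-6.
original: r = -30; u = 6; ((((4 + 9) + (y - -3)) != min(0, 2)) && ((-u) > (-5 * y))) -> false; x = 11; v = 1; [j=1]; v = 1; [j=2]; v = 1; [j=3]; v = 1; s = 1; [j=-2]; s = 1; [j=-1]; s = 1; [j=0]; s = 1; [j=1]; s = 1; [j=2]; s = 1; [j=3]; s = 1; return -36
revised: r = -36; u = 6; (!(!((!(((4 + 9) + (y - -3)) != min(0, 2))) || (!((-u) > (-5 * y)))))) -> true; x = 11; v = 1; [j=1]; v = 1; [j=2]; v = 1; [j=3]; v = 1; s = 1; [j=-2]; s = 1; [j=-1]; s = 1; [j=0]; s = 1; [j=1]; s = 1; [j=2]; s = 1; [j=3]; s = 1; return -42
-36 vs -42 — the two versions disagree here.
verdict: not equivalent; witness: x=0, y=-6


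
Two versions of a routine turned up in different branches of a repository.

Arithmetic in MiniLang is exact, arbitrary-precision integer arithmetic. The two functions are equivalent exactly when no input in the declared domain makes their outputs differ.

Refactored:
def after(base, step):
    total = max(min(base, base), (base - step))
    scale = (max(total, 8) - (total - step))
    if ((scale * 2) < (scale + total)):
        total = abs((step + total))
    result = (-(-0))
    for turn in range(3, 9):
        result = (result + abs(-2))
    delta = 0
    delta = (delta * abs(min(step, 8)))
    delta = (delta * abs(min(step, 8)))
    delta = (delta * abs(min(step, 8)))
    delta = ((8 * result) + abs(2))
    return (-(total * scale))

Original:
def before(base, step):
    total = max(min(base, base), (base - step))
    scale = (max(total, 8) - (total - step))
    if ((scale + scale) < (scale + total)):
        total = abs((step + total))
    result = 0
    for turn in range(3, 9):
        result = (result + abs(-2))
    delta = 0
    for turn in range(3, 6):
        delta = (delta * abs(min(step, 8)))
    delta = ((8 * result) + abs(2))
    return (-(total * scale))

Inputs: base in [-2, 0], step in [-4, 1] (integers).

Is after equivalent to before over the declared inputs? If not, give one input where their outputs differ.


The two are interchangeable: constant usage differs; min/max/abs usage differs; arithmetic usage differs; statement counts differ; loop structure differs, and every declared input agrees.
One worked example (base=0, step=-1) — before: total := 1 | scale := 6 | ((scale + scale) < (scale + total)): false | result := 0 | iter turn=3: | result := 2 | iter turn=4: | result := 4 | iter turn=5: | result := 6 | iter turn=6: | result := 8 | iter turn=7: | result := 10 | iter turn=8: | result := 12 | delta := 0 | iter turn=3: | delta := 0 | iter turn=4: | delta := 0 | iter turn=5: | delta := 0 | delta := 98 | result -6; after: total := 1 | scale := 6 | ((scale * 2) < (scale + total)): false | result := 0 | iter turn=3: | result := 2 | iter turn=4: | result := 4 | iter turn=5: | result := 6 | iter turn=6: | result := 8 | iter turn=7: | result := 10 | iter turn=8: | result := 12 | delta := 0 | delta := 0 | delta := 0 | delta := 0 | delta := 98 | result -6; agreement on -6.
Sweeping the whole domain (18 inputs) finds no disagreement.
verdict: equivalent


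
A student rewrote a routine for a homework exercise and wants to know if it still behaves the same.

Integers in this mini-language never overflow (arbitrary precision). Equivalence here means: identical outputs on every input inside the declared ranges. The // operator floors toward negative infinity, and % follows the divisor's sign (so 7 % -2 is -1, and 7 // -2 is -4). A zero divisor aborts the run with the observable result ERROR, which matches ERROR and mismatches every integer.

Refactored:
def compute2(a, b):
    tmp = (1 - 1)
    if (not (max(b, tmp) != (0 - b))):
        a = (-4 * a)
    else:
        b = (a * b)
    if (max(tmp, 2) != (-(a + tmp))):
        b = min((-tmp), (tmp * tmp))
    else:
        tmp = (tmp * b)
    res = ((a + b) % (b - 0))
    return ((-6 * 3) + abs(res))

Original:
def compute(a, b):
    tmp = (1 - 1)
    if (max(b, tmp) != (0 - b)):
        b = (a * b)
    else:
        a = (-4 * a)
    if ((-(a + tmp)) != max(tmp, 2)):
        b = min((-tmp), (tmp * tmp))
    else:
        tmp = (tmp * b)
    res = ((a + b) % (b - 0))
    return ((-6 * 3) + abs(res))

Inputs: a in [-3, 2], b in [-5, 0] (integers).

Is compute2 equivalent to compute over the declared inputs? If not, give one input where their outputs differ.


The two versions differ — the changes include boolean connective usage differs.
One worked example (a=-2, b=-1) — compute: tmp becomes 0; next (max(b, tmp) != (0 - b)) evaluates to true; next b becomes 2; next ((-(a + tmp)) != max(tmp, 2)) evaluates to false; next tmp becomes 0; next res becomes 0; next final value -18; compute2: tmp becomes 0; next (not (max(b, tmp) != (0 - b))) evaluates to false; next b becomes 2; next (max(tmp, 2) != (-(a + tmp))) evaluates to false; next tmp becomes 0; next res becomes 0; next final value -18; agreement on -18.
An exhaustive pass over the 36 declared inputs shows identical outputs.
verdict: equivalent


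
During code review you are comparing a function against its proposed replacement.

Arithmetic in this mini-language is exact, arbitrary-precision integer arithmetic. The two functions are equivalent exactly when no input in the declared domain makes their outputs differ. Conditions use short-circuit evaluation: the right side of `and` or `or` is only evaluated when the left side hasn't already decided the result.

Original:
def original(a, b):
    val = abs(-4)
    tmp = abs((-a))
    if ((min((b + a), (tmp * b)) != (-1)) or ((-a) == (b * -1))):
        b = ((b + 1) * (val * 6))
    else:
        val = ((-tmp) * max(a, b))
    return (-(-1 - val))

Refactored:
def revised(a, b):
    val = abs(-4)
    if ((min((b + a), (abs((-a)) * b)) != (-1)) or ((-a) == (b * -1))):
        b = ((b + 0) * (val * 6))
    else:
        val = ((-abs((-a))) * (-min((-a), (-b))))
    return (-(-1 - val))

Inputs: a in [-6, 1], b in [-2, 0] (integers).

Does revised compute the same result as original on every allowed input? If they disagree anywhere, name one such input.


Equivalent. Although `1` became `0`, no input in the stated domain can expose it.
Every one of the 24 inputs gives matching results.
Tracing a=1, b=-2: original: val=4, then tmp=1, then ((min((b + a), (tmp * b)) != (-1)) or ((-a) == (b * -1))) is true, then b=-24, then returns 5 | revised: val=4, then ((min((b + a), (abs((-a)) * b)) != (-1)) or ((-a) == (b * -1))) is true, then b=-48, then returns 5 — matching result 5.
verdict: equivalent


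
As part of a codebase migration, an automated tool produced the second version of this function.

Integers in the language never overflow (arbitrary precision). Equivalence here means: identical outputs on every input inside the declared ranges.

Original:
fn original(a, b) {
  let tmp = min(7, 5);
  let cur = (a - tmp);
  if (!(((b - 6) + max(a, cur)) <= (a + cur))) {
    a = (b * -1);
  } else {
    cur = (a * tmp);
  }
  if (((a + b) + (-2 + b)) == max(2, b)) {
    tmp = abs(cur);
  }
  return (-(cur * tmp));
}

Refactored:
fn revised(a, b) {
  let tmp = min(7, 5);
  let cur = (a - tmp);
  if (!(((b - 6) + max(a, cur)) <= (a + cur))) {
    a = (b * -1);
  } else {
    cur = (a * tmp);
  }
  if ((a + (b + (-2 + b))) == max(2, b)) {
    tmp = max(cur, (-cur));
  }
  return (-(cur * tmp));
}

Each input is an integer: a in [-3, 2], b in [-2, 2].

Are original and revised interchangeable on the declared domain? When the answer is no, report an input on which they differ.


Comparing the listings, the differences include: min/max/abs usage differs.
Spot check at a=0, b=2 — original: tmp=5, then cur=-5, then (!(((b - 6) + max(a, cur)) <= (a + cur))) is true, then a=-2, then (((a + b) + (-2 + b)) == max(2, b)) is false, then returns 25. revised: tmp=5, then cur=-5, then (!(((b - 6) + max(a, cur)) <= (a + cur))) is true, then a=-2, then ((a + (b + (-2 + b))) == max(2, b)) is false, then returns 25. Both give 25.
Sweeping the whole domain (30 inputs) finds no disagreement.
verdict: equivalent


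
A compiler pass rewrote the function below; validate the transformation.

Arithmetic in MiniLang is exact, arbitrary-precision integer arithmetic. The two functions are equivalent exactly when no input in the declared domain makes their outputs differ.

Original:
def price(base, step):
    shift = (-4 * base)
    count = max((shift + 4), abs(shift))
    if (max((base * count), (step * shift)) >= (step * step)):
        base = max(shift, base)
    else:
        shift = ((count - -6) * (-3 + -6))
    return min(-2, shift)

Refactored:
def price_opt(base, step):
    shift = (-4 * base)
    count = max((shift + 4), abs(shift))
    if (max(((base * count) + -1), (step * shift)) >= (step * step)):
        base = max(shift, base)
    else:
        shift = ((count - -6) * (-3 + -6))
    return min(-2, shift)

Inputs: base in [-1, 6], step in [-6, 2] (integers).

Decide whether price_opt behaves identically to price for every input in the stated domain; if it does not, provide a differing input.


The rewrite breaks on base=1, step=2, where the results are -4 and -90.
price: shift := -4 | count := 4 | (max((base * count), (step * shift)) >= (step * step)): true | base := 1 | result -4
price_opt: shift := -4 | count := 4 | (max(((base * count) + -1), (step * shift)) >= (step * step)): false | shift := -90 | result -90
verdict: not equivalent; witness: base=1, step=2


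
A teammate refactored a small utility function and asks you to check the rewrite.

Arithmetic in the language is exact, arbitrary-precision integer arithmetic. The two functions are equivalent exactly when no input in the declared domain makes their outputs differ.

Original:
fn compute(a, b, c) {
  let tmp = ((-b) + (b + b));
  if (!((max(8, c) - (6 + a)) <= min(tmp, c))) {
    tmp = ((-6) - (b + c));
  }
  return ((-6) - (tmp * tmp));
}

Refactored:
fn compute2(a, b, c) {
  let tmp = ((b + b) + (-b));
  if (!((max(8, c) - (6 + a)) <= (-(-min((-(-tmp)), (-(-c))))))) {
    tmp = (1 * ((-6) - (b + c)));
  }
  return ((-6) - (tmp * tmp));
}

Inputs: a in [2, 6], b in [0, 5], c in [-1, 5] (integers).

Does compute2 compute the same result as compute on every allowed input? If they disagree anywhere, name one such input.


The two versions differ — the changes include constant usage differs, arithmetic usage differs.
One worked example (a=6, b=2, c=3) — compute: tmp := 2 | (!((max(8, c) - (6 + a)) <= min(tmp, c))): false | result -10; compute2: tmp := 2 | (!((max(8, c) - (6 + a)) <= (-(-min((-(-tmp)), (-(-c))))))): false | result -10; agreement on -10.
Every one of the 210 inputs gives matching results.
verdict: equivalent


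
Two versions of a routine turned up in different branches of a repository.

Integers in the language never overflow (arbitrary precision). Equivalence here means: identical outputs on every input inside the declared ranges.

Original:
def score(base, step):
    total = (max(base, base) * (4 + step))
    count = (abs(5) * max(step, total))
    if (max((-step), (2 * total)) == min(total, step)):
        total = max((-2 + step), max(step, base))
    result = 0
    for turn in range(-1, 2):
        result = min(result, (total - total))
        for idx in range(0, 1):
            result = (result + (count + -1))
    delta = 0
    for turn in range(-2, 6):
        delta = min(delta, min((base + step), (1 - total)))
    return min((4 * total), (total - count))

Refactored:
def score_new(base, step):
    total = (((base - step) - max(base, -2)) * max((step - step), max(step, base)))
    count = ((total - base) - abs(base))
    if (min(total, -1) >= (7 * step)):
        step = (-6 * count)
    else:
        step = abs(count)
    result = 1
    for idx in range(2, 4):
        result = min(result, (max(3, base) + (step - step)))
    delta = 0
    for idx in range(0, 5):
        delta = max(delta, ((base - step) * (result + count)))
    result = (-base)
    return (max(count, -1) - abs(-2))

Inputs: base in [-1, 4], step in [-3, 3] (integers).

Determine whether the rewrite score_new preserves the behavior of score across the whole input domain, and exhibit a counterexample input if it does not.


On input base=-1, step=-3, score returns -4 while score_new returns -2.
verdict: not equivalent; witness: base=-1, step=-3


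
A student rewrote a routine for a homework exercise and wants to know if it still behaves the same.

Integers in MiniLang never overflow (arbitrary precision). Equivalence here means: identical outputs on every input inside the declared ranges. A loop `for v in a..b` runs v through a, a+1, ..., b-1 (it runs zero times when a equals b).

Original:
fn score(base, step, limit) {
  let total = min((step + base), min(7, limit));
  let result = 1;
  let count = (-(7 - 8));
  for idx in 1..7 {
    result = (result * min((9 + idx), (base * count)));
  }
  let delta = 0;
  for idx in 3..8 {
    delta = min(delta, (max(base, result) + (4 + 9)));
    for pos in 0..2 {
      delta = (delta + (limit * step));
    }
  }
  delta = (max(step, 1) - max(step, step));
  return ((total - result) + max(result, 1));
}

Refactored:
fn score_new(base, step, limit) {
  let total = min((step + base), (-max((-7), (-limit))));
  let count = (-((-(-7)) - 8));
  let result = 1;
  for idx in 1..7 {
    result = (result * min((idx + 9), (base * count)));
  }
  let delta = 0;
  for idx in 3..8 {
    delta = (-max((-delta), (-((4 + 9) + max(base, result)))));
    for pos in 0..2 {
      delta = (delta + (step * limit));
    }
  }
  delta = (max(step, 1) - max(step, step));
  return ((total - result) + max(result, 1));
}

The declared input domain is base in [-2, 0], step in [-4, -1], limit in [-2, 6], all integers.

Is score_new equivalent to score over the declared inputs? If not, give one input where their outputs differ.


Reading the diff, among the changes: min/max/abs usage differs.
Tracing base=-1, step=-2, limit=4: score: total becomes -3; next result becomes 1; next count becomes 1; next at idx=1:; next result becomes -1; next at idx=2:; next result becomes 1; next at idx=3:; next result becomes -1; next at idx=4:; next result becomes 1; next at idx=5:; next result becomes -1; next at idx=6:; next result becomes 1; next delta becomes 0; next at idx=3:; next delta becomes 0; next at pos=0:; next delta becomes -8; next at pos=1:; next delta becomes -16; next at idx=4:; next delta becomes -16; next at pos=0:; next delta becomes -24; next at pos=1:; next delta becomes -32; next at idx=5:; next delta becomes -32; next at pos=0:; next delta becomes -40; next at pos=1:; next delta becomes -48; next at idx=6:; next delta becomes -48; next at pos=0:; next delta becomes -56; next at pos=1:; next delta becomes -64; next at idx=7:; next delta becomes -64; next at pos=0:; next delta becomes -72; next at pos=1:; next delta becomes -80; next delta becomes 3; next final value -3 | score_new: total becomes -3; next count becomes 1; next result becomes 1; next at idx=1:; next result becomes -1; next at idx=2:; next result becomes 1; next at idx=3:; next result becomes -1; next at idx=4:; next result becomes 1; next at idx=5:; next result becomes -1; next at idx=6:; next result becomes 1; next delta becomes 0; next at idx=3:; next delta becomes 0; next at pos=0:; next delta becomes -8; next at pos=1:; next delta becomes -16; next at idx=4:; next delta becomes -16; next at pos=0:; next delta becomes -24; next at pos=1:; next delta becomes -32; next at idx=5:; next delta becomes -32; next at pos=0:; next delta becomes -40; next at pos=1:; next delta becomes -48; next at idx=6:; next delta becomes -48; next at pos=0:; next delta becomes -56; next at pos=1:; next delta becomes -64; next at idx=7:; next delta becomes -64; next at pos=0:; next delta becomes -72; next at pos=1:; next delta becomes -80; next delta becomes 3; next final value -3 — matching result -3.
Checked all 108 inputs in the declared domain: the outputs agree on every one.
verdict: equivalent


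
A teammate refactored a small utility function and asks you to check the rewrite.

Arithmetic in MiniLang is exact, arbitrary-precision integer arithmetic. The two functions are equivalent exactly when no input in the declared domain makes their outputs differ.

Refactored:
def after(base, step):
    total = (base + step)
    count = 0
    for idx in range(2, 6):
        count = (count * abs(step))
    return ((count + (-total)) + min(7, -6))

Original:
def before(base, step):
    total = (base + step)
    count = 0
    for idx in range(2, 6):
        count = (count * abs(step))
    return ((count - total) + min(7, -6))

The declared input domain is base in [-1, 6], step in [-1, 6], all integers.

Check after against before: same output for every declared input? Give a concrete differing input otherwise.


Reading the diff, among the changes: arithmetic usage differs.
One worked example (base=3, step=5) — before: total becomes 8; next count becomes 0; next at idx=2:; next count becomes 0; next at idx=3:; next count becomes 0; next at idx=4:; next count becomes 0; next at idx=5:; next count becomes 0; next final value -14; after: total becomes 8; next count becomes 0; next at idx=2:; next count becomes 0; next at idx=3:; next count becomes 0; next at idx=4:; next count becomes 0; next at idx=5:; next count becomes 0; next final value -14; agreement on -14.
An exhaustive pass over the 64 declared inputs shows identical outputs.
verdict: equivalent


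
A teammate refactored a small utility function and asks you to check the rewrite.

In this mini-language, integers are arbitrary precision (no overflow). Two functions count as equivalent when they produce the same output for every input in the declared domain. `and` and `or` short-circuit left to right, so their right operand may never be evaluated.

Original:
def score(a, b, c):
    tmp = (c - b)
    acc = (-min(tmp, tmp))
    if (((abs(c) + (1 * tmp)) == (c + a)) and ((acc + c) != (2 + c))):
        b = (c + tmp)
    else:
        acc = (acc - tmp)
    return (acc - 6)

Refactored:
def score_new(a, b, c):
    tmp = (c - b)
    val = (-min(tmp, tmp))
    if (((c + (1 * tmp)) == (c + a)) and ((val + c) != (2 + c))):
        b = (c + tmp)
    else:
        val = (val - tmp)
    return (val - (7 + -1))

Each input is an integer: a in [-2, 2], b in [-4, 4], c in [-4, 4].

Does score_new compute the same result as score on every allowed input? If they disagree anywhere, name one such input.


Input a=-2, b=3, c=-1: -2 from score versus 2 from score_new.
verdict: not equivalent; witness: a=-2, b=3, c=-1


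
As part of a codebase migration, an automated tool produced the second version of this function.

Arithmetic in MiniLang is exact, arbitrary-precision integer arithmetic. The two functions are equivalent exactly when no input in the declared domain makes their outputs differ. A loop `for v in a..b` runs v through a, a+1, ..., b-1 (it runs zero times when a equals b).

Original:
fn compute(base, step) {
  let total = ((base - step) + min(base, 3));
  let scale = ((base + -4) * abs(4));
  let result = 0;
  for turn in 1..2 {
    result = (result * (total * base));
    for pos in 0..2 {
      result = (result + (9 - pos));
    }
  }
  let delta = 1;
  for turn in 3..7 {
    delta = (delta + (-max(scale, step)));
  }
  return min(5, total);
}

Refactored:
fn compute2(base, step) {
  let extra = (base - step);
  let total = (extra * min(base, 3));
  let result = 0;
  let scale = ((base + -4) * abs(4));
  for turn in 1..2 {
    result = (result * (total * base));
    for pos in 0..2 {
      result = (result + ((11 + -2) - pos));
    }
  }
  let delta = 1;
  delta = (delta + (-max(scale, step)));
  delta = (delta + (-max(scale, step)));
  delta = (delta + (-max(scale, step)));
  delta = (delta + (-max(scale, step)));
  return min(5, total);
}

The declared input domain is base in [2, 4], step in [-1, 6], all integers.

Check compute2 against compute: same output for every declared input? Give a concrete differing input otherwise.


Try base=2, step=1.
compute: total = 3; scale = -8; result = 0; [turn=1]; result = 0; [pos=0]; result = 9; [pos=1]; result = 17; delta = 1; [turn=3]; delta = 0; [turn=4]; delta = -1; [turn=5]; delta = -2; [turn=6]; delta = -3; return 3
compute2: extra = 1; total = 2; result = 0; scale = -8; [turn=1]; result = 0; [pos=0]; result = 9; [pos=1]; result = 17; delta = 1; delta = 0; delta = -1; delta = -2; delta = -3; return 2
3 vs 2 — the two versions disagree here.
verdict: not equivalent; witness: base=2, step=1


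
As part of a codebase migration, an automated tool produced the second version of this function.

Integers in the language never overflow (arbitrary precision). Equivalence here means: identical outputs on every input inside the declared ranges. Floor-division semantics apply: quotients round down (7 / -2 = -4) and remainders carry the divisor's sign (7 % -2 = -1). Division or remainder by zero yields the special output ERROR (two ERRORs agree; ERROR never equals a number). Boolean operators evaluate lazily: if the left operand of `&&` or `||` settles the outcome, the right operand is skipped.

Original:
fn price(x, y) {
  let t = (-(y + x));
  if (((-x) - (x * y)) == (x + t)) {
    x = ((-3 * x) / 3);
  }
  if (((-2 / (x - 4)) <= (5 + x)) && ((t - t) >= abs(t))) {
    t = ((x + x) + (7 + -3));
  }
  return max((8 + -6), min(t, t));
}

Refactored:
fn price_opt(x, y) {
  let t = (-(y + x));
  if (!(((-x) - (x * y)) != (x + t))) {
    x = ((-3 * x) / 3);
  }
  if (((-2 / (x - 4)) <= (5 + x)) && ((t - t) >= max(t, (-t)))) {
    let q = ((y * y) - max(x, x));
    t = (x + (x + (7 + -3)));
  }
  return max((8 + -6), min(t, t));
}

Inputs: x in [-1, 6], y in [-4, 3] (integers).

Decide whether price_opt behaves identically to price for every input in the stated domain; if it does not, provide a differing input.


Comparing the listings, the differences include: comparison usage differs; and local variable names differ; and arithmetic usage differs; and min/max/abs usage differs; and statement counts differ; and boolean connective usage differs.
As a probe, take x=2, y=-2: price runs t becomes 0; next (((-x) - (x * y)) == (x + t)) evaluates to true; next x becomes -2; next (((-2 / (x - 4)) <= (5 + x)) && ((t - t) >= abs(t))) evaluates to true; next t becomes 0; next final value 2; price_opt runs t becomes 0; next (!(((-x) - (x * y)) != (x + t))) evaluates to true; next x becomes -2; next (((-2 / (x - 4)) <= (5 + x)) && ((t - t) >= max(t, (-t)))) evaluates to true; next q becomes 6; next t becomes 0; next final value 2; both end at 2.
Sweeping the whole domain (64 inputs) finds no disagreement.
verdict: equivalent


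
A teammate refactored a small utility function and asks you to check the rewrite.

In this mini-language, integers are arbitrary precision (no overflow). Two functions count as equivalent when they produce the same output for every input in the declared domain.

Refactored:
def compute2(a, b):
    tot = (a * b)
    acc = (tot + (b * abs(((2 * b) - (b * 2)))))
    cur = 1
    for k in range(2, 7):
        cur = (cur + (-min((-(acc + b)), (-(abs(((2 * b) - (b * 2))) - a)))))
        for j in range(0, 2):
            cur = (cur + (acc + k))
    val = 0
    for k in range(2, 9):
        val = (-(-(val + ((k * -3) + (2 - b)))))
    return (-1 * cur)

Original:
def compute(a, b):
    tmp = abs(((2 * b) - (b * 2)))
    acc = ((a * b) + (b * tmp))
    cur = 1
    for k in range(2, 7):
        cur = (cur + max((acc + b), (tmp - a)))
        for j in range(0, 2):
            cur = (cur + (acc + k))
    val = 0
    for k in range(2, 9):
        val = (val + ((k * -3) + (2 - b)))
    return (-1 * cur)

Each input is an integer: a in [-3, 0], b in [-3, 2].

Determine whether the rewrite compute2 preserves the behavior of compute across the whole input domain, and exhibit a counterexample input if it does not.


Changes here: constant usage differs; also min/max/abs usage differs; also local variable names differ; also arithmetic usage differs; the full 24-point sweep finds no disagreement.
verdict: equivalent


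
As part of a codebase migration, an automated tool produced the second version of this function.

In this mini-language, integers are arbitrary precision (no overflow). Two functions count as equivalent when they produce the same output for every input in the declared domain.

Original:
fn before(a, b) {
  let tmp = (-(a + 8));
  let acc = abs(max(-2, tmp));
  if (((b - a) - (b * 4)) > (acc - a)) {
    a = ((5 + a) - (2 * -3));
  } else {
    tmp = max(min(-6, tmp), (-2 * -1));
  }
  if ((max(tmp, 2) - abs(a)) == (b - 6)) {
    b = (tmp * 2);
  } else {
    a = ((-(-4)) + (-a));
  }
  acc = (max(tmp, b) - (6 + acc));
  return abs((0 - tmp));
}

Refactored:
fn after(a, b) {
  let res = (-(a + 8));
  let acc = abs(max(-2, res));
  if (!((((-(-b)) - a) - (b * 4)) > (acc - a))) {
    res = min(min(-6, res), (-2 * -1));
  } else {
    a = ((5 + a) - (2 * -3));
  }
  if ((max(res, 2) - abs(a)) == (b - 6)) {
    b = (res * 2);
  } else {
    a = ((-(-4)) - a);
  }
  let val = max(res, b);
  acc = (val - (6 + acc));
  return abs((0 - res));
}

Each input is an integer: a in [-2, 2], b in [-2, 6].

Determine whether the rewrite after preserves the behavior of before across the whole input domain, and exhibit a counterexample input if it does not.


On input a=-2, b=0, before returns 2 while after returns 6.
verdict: not equivalent; witness: a=-2, b=0


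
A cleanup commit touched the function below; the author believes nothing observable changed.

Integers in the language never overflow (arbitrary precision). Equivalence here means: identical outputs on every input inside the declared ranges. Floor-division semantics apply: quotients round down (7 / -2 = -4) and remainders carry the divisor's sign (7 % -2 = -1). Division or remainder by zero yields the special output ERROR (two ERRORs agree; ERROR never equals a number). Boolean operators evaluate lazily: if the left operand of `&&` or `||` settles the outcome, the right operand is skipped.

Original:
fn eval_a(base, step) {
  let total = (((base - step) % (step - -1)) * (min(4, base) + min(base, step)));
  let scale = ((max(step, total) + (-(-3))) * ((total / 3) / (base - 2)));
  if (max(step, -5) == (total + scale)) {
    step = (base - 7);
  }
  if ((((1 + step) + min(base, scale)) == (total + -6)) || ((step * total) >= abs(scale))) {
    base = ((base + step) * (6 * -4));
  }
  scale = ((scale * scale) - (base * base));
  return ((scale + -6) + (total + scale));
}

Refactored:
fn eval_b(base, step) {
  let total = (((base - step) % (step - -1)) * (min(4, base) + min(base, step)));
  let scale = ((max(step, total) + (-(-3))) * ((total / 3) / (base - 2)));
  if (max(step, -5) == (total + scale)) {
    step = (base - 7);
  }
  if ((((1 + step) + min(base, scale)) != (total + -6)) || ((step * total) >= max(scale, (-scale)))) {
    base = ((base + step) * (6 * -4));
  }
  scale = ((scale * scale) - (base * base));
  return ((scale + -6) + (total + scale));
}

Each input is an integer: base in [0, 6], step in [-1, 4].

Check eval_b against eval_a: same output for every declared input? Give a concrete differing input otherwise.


Not equivalent: base=3, step=4 separates them (93312 vs 36882).
eval_a: total=24, then scale=216, then (max(step, -5) == (total + scale)) is false, then ((((1 + step) + min(base, scale)) == (total + -6)) || ((step * total) >= abs(scale))) is false, then scale=46647, then returns 93312
eval_b: total=24, then scale=216, then (max(step, -5) == (total + scale)) is false, then ((((1 + step) + min(base, scale)) != (total + -6)) || ((step * total) >= max(scale, (-scale)))) is true, then base=-168, then scale=18432, then returns 36882
verdict: not equivalent; witness: base=3, step=4


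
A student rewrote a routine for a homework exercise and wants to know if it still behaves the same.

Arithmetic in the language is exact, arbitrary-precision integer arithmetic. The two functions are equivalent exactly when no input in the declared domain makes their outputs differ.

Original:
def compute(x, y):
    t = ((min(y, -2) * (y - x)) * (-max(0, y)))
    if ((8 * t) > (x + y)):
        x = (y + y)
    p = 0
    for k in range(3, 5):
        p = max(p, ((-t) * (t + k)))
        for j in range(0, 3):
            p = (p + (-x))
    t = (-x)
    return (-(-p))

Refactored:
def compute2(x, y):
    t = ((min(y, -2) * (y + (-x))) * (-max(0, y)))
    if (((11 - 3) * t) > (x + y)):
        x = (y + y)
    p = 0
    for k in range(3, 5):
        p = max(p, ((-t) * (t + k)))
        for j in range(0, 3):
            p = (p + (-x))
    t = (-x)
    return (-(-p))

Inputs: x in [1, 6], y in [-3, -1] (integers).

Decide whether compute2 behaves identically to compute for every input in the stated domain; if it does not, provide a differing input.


The two are interchangeable: arithmetic usage differs, and constant usage differs, and every declared input agrees.
Spot check at x=2, y=-1 — compute: t = 0; ((8 * t) > (x + y)) -> false; p = 0; [k=3]; p = 0; [j=0]; p = -2; [j=1]; p = -4; [j=2]; p = -6; [k=4]; p = 0; [j=0]; p = -2; [j=1]; p = -4; [j=2]; p = -6; t = -2; return -6. compute2: t = 0; (((11 - 3) * t) > (x + y)) -> false; p = 0; [k=3]; p = 0; [j=0]; p = -2; [j=1]; p = -4; [j=2]; p = -6; [k=4]; p = 0; [j=0]; p = -2; [j=1]; p = -4; [j=2]; p = -6; t = -2; return -6. Both give -6.
Sweeping the whole domain (18 inputs) finds no disagreement.
verdict: equivalent


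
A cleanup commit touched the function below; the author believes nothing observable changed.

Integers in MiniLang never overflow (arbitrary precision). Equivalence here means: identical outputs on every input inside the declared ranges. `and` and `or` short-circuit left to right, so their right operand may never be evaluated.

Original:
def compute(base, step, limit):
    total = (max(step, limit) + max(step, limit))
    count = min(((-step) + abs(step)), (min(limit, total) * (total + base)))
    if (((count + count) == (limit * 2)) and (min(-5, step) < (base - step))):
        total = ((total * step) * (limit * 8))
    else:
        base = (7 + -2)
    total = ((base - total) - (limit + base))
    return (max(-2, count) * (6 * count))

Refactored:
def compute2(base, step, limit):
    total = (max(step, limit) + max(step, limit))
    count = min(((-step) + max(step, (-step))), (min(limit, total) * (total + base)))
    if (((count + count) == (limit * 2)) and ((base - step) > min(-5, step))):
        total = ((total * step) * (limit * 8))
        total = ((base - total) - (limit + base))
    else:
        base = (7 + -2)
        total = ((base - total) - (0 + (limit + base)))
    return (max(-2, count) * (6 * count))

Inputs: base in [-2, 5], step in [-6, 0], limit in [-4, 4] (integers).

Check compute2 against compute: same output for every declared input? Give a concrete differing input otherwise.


This is a faithful refactor — min/max/abs usage differs, constant usage differs, comparison usage differs, arithmetic usage differs, statement counts differ, but the computed results match everywhere.
One worked example (base=0, step=-6, limit=-1) — compute: total becomes -2; next count becomes 4; next (((count + count) == (limit * 2)) and (min(-5, step) < (base - step))) evaluates to false; next base becomes 5; next total becomes 3; next final value 96; compute2: total becomes -2; next count becomes 4; next (((count + count) == (limit * 2)) and ((base - step) > min(-5, step))) evaluates to false; next base becomes 5; next total becomes 3; next final value 96; agreement on 96.
Checked all 504 inputs in the declared domain: the outputs agree on every one.
verdict: equivalent


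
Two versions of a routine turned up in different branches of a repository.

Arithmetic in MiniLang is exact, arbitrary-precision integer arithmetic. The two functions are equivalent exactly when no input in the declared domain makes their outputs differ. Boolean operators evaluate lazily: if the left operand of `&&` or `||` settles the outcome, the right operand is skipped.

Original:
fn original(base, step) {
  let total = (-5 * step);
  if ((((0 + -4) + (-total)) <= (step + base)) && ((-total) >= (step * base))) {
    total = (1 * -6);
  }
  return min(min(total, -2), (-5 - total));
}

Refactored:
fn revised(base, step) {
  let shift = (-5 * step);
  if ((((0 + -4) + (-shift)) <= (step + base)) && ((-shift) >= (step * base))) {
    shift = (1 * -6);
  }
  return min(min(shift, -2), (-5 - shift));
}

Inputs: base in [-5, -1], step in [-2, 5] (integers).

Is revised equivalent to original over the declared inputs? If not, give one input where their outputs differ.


Equivalent — the differences include local variable names differ, yet no declared input distinguishes the two.
As a probe, take base=-4, step=-2: original runs total := 10 | ((((0 + -4) + (-total)) <= (step + base)) && ((-total) >= (step * base))): false | result -15; revised runs shift := 10 | ((((0 + -4) + (-shift)) <= (step + base)) && ((-shift) >= (step * base))): false | result -15; both end at -15.
Across all 40 domain points the two functions coincide.
verdict: equivalent


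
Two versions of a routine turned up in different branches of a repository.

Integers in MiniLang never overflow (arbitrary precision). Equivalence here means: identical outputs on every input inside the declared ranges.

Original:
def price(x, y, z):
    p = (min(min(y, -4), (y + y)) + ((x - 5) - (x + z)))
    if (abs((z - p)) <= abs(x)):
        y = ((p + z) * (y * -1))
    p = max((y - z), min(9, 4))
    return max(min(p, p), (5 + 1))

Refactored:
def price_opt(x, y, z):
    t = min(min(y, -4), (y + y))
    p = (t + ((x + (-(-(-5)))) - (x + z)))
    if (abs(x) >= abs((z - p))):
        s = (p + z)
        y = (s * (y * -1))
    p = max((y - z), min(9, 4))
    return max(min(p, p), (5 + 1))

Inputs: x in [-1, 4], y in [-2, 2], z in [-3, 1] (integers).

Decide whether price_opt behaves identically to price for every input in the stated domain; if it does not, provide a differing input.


Comparing the listings, the differences include: comparison usage differs, plus arithmetic usage differs, plus local variable names differ, plus statement counts differ.
Tracing x=-1, y=1, z=1: price: p = -10; (abs((z - p)) <= abs(x)) -> false; p = 4; return 6 | price_opt: t = -4; p = -10; (abs(x) >= abs((z - p))) -> false; p = 4; return 6 — matching result 6.
Every one of the 150 inputs gives matching results.
verdict: equivalent


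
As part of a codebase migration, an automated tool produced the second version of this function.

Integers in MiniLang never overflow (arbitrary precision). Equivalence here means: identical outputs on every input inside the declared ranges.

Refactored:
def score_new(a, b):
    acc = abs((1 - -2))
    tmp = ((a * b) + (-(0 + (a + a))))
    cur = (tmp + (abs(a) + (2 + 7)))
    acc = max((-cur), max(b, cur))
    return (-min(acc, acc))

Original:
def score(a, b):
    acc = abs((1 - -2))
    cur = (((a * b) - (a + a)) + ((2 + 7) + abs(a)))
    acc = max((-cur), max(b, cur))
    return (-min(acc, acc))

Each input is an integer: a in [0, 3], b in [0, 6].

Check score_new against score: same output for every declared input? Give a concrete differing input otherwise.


The two versions differ — the changes include local variable names differ; also arithmetic usage differs; also constant usage differs; also statement counts differ.
As a probe, take a=1, b=1: score runs acc := 3 | cur := 9 | acc := 9 | result -9; score_new runs acc := 3 | tmp := -1 | cur := 9 | acc := 9 | result -9; both end at -9.
An exhaustive pass over the 28 declared inputs shows identical outputs.
verdict: equivalent


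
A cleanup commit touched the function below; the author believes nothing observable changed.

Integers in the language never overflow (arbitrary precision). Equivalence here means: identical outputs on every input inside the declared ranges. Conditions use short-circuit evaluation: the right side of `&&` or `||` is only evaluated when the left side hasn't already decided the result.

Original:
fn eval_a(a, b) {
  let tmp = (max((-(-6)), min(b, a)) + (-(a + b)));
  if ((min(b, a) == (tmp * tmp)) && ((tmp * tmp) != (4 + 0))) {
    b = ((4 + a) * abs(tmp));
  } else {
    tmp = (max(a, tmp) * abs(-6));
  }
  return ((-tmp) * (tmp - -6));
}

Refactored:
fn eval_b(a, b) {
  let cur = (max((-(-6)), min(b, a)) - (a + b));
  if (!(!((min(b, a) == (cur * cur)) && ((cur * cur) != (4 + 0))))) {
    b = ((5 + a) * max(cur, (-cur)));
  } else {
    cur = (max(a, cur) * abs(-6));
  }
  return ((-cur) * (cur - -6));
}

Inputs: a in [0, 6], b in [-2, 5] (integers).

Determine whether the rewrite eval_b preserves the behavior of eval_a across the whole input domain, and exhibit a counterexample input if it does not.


The one real change (`4` became `5`) has no effect anywhere in the declared ranges; all 56 inputs agree.
verdict: equivalent
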